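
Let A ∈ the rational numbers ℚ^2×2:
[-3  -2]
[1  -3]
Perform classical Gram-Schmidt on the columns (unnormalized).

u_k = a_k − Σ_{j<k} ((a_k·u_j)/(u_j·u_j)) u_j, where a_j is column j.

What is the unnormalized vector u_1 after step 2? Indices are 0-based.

u_1 = (-11/10, -33/10)

Step 1: u_0 = a_0 = (-3, 1).
Step 2: u_1 = a_1 − (3/10)·u_0 = (-11/10, -33/10).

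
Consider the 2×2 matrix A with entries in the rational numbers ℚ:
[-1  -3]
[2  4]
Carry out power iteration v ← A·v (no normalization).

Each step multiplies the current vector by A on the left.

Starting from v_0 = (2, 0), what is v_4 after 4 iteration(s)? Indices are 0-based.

v_0 = (2, 0).
v_1 = A·v_0 = (-2, 4).
v_2 = A·v_1 = (-10, 12).
v_3 = A·v_2 = (-26, 28).
v_4 = A·v_3 = (-58, 60).

v_4 = (-58, 60)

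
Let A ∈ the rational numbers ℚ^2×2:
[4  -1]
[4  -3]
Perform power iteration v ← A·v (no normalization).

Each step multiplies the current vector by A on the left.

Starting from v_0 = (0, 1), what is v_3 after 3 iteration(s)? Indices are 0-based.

v_3 = (-9, -19)

v_0 = (0, 1).
v_1 = A·v_0 = (-1, -3).
v_2 = A·v_1 = (-1, 5).
v_3 = A·v_2 = (-9, -19).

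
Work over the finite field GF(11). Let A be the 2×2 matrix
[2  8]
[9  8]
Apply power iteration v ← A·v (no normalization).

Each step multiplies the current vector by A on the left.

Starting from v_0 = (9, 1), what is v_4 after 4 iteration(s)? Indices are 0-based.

v_0 = (9, 1).
v_1 = A·v_0 = (4, 1).
v_2 = A·v_1 = (5, 0).
v_3 = A·v_2 = (10, 1).
v_4 = A·v_3 = (6, 10).

v_4 = (6, 10)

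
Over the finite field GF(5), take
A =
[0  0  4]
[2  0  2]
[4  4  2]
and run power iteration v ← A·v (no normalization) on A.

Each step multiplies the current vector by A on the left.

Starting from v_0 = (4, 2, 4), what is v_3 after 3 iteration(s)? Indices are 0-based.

v_3 = (3, 0, 0)

v_0 = (4, 2, 4).
v_1 = A·v_0 = (1, 1, 2).
v_2 = A·v_1 = (3, 1, 2).
v_3 = A·v_2 = (3, 0, 0).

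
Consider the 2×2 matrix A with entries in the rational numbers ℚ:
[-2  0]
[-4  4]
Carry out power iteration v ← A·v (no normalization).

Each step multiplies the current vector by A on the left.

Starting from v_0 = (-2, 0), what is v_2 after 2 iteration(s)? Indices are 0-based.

v_0 = (-2, 0).
v_1 = A·v_0 = (4, 8).
v_2 = A·v_1 = (-8, 16).

v_2 = (-8, 16)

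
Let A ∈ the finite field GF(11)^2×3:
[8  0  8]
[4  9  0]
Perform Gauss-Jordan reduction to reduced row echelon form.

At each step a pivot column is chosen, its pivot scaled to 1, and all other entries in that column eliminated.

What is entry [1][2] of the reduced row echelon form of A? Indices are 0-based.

M[1][2] = 2

[1] R0 /= 8  ⇒  (1, 0, 1)
     R1 -= 4·R0  ⇒  (0, 9, 7)
[2] R1 /= 9  ⇒  (0, 1, 2)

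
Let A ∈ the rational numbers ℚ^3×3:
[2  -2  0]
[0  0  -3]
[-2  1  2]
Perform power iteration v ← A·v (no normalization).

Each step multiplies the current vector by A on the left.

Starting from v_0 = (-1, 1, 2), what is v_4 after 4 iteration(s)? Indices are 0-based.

v_4 = (196, -9, -142)

v_0 = (-1, 1, 2).
v_1 = A·v_0 = (-4, -6, 7).
v_2 = A·v_1 = (4, -21, 16).
v_3 = A·v_2 = (50, -48, 3).
v_4 = A·v_3 = (196, -9, -142).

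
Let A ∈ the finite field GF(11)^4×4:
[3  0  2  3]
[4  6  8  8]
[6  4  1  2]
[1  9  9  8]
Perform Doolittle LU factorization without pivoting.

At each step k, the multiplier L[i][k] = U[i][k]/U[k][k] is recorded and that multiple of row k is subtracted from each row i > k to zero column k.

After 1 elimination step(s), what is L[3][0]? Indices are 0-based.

[col 0] pivot 3
  R1 -= 5*R0 → (0, 6, 9, 4)  (L[1][0] := 5)
  R2 -= 2*R0 → (0, 4, 8, 7)  (L[2][0] := 2)
  R3 -= 4*R0 → (0, 9, 1, 7)  (L[3][0] := 4)

L[3][0] = 4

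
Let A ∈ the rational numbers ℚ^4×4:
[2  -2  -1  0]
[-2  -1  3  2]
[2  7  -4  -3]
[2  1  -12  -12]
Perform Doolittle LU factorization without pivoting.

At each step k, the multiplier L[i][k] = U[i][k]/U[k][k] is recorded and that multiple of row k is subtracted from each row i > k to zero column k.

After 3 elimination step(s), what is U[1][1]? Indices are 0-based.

[col 0] pivot 2
  R1 -= -1*R0 → (0, -3, 2, 2)  (L[1][0] := -1)
  R2 -= 1*R0 → (0, 9, -3, -3)  (L[2][0] := 1)
  R3 -= 1*R0 → (0, 3, -11, -12)  (L[3][0] := 1)
[col 1] pivot -3
  R2 -= -3*R1 → (0, 0, 3, 3)  (L[2][1] := -3)
  R3 -= -1*R1 → (0, 0, -9, -10)  (L[3][1] := -1)
[col 2] pivot 3
  R3 -= -3*R2 → (0, 0, 0, -1)  (L[3][2] := -3)

U[1][1] = -3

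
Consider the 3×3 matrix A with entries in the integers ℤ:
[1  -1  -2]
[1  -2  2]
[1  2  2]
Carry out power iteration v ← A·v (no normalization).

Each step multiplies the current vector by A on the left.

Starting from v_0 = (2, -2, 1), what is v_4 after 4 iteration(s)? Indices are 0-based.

v_0 = (2, -2, 1).
v_1 = A·v_0 = (2, 8, 0).
v_2 = A·v_1 = (-6, -14, 18).
v_3 = A·v_2 = (-28, 58, 2).
v_4 = A·v_3 = (-90, -140, 92).

v_4 = (-90, -140, 92)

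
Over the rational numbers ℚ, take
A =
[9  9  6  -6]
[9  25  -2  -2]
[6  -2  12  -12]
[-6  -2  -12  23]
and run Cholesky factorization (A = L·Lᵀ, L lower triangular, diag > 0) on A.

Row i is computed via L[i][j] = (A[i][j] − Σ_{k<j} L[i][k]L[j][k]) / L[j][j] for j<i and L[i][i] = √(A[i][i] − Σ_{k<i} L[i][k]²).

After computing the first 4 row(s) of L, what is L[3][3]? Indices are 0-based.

Step 1: L[0][0] = √(9) = 3.
  L[1][0] = (9) / L[0][0] = 3.
Step 2: L[1][1] = √(16) = 4.
  L[2][0] = (6) / L[0][0] = 2.
  L[2][1] = (-8) / L[1][1] = -2.
Step 3: L[2][2] = √(4) = 2.
  L[3][0] = (-6) / L[0][0] = -2.
  L[3][1] = (4) / L[1][1] = 1.
  L[3][2] = (-6) / L[2][2] = -3.
Step 4: L[3][3] = √(9) = 3.

L[3][3] = 3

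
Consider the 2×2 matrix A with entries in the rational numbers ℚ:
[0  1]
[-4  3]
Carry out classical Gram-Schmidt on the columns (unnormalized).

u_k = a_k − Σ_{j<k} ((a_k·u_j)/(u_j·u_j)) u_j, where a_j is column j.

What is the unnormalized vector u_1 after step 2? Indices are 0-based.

u_1 = (1, 0)

Step 1: u_0 = a_0 = (0, -4).
Step 2: u_1 = a_1 − (-3/4)·u_0 = (1, 0).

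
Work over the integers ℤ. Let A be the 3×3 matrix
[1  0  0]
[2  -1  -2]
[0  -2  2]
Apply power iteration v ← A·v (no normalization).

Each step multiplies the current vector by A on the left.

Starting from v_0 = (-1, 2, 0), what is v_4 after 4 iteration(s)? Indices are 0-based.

v_4 = (-1, 50, -16)

v_0 = (-1, 2, 0).
v_1 = A·v_0 = (-1, -4, -4).
v_2 = A·v_1 = (-1, 10, 0).
v_3 = A·v_2 = (-1, -12, -20).
v_4 = A·v_3 = (-1, 50, -16).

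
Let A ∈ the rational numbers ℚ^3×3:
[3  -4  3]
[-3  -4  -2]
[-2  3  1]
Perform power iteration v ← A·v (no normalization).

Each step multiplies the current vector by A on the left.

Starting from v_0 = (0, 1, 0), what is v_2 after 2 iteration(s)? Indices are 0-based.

v_0 = (0, 1, 0).
v_1 = A·v_0 = (-4, -4, 3).
v_2 = A·v_1 = (13, 22, -1).

v_2 = (13, 22, -1)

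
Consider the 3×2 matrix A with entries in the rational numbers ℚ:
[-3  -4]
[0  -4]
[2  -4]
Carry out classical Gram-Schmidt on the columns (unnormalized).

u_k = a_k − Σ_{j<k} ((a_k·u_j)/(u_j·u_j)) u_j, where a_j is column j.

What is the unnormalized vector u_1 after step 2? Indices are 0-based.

Step 1: u_0 = a_0 = (-3, 0, 2).
Step 2: u_1 = a_1 − (4/13)·u_0 = (-40/13, -4, -60/13).

u_1 = (-40/13, -4, -60/13)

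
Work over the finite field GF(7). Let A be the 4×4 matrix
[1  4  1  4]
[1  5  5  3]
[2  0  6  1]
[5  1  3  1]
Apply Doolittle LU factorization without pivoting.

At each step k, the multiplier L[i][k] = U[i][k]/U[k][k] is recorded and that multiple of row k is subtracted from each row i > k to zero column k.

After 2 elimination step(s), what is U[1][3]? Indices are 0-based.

[col 0] pivot 1
  R1 -= 1*R0 → (0, 1, 4, 6)  (L[1][0] := 1)
  R2 -= 2*R0 → (0, 6, 4, 0)  (L[2][0] := 2)
  R3 -= 5*R0 → (0, 2, 5, 2)  (L[3][0] := 5)
[col 1] pivot 1
  R2 -= 6*R1 → (0, 0, 1, 6)  (L[2][1] := 6)
  R3 -= 2*R1 → (0, 0, 4, 4)  (L[3][1] := 2)

U[1][3] = 6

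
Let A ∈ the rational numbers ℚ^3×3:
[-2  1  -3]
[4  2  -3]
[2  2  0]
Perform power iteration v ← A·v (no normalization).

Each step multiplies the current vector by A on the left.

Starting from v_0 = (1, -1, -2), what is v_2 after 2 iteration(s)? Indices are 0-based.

v_2 = (2, 28, 22)

v_0 = (1, -1, -2).
v_1 = A·v_0 = (3, 8, 0).
v_2 = A·v_1 = (2, 28, 22).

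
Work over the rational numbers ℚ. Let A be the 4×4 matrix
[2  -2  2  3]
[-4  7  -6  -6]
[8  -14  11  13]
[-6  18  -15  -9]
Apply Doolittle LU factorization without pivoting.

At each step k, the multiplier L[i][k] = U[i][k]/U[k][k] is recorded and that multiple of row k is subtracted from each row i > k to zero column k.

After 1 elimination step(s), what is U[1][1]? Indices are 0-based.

Step 1: pivot at (0,0) is 2.
  row1 ← row1 − (-2)·row0  ⇒  L[1][0]=-2, U row1=(0, 3, -2, 0)
  row2 ← row2 − (4)·row0  ⇒  L[2][0]=4, U row2=(0, -6, 3, 1)
  row3 ← row3 − (-3)·row0  ⇒  L[3][0]=-3, U row3=(0, 12, -9, 0)

U[1][1] = 3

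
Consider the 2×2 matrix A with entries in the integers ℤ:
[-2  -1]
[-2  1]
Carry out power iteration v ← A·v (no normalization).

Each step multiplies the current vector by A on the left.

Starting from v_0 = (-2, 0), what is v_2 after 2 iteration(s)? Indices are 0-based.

v_0 = (-2, 0).
v_1 = A·v_0 = (4, 4).
v_2 = A·v_1 = (-12, -4).

v_2 = (-12, -4)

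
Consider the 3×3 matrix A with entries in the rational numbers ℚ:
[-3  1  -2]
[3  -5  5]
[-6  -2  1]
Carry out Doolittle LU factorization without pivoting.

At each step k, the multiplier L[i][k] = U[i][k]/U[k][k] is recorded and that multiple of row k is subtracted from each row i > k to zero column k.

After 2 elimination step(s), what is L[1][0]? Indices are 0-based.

L[1][0] = -1

[col 0] pivot -3
  R1 -= -1*R0 → (0, -4, 3)  (L[1][0] := -1)
  R2 -= 2*R0 → (0, -4, 5)  (L[2][0] := 2)
[col 1] pivot -4
  R2 -= 1*R1 → (0, 0, 2)  (L[2][1] := 1)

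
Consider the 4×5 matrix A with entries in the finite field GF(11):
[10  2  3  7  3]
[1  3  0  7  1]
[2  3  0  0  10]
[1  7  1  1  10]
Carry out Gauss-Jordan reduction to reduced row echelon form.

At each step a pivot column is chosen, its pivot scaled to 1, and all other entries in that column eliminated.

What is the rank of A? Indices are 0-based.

rank = 4

pivot(0,0)=10: scale R0 → (1, 9, 8, 4, 8)
  clear (1,0): R1 −= (1)R0 → (0, 5, 3, 3, 4)
  clear (2,0): R2 −= (2)R0 → (0, 7, 6, 3, 5)
  clear (3,0): R3 −= (1)R0 → (0, 9, 4, 8, 2)
pivot(1,1)=5: scale R1 → (0, 1, 5, 5, 3)
  clear (0,1): R0 −= (9)R1 → (1, 0, 7, 3, 3)
  clear (2,1): R2 −= (7)R1 → (0, 0, 4, 1, 6)
  clear (3,1): R3 −= (9)R1 → (0, 0, 3, 7, 8)
pivot(2,2)=4: scale R2 → (0, 0, 1, 3, 7)
  clear (0,2): R0 −= (7)R2 → (1, 0, 0, 4, 9)
  clear (1,2): R1 −= (5)R2 → (0, 1, 0, 1, 1)
  clear (3,2): R3 −= (3)R2 → (0, 0, 0, 9, 9)
pivot(3,3)=9: scale R3 → (0, 0, 0, 1, 1)
  clear (0,3): R0 −= (4)R3 → (1, 0, 0, 0, 5)
  clear (1,3): R1 −= (1)R3 → (0, 1, 0, 0, 0)
  clear (2,3): R2 −= (3)R3 → (0, 0, 1, 0, 4)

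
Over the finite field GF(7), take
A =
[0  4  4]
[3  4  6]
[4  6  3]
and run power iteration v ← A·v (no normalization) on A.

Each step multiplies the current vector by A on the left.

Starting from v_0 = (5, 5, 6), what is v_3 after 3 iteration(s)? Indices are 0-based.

v_0 = (5, 5, 6).
v_1 = A·v_0 = (2, 1, 5).
v_2 = A·v_1 = (3, 5, 1).
v_3 = A·v_2 = (3, 0, 3).

v_3 = (3, 0, 3)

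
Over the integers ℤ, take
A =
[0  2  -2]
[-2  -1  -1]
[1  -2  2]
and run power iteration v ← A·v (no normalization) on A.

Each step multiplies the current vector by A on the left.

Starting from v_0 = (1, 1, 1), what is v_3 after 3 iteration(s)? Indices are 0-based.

v_0 = (1, 1, 1).
v_1 = A·v_0 = (0, -4, 1).
v_2 = A·v_1 = (-10, 3, 10).
v_3 = A·v_2 = (-14, 7, 4).

v_3 = (-14, 7, 4)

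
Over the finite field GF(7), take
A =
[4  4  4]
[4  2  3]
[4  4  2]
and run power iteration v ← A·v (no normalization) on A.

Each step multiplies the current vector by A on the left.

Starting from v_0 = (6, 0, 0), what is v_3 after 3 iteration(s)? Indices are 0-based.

v_3 = (1, 1, 4)

v_0 = (6, 0, 0).
v_1 = A·v_0 = (3, 3, 3).
v_2 = A·v_1 = (1, 6, 2).
v_3 = A·v_2 = (1, 1, 4).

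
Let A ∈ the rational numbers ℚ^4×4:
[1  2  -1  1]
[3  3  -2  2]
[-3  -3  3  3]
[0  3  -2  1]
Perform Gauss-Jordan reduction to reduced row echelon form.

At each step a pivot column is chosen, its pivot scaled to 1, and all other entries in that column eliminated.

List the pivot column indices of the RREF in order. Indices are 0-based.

step 1: normalize row 0 (÷1) = (1, 2, -1, 1)
  row 1: subtract 3×row0 = (0, -3, 1, -1)
  row 2: subtract -3×row0 = (0, 3, 0, 6)
step 2: normalize row 1 (÷-3) = (0, 1, -1/3, 1/3)
  row 0: subtract 2×row1 = (1, 0, -1/3, 1/3)
  row 2: subtract 3×row1 = (0, 0, 1, 5)
  row 3: subtract 3×row1 = (0, 0, -1, 0)
step 3: normalize row 2 (÷1) = (0, 0, 1, 5)
  row 0: subtract -1/3×row2 = (1, 0, 0, 2)
  row 1: subtract -1/3×row2 = (0, 1, 0, 2)
  row 3: subtract -1×row2 = (0, 0, 0, 5)
step 4: normalize row 3 (÷5) = (0, 0, 0, 1)
  row 0: subtract 2×row3 = (1, 0, 0, 0)
  row 1: subtract 2×row3 = (0, 1, 0, 0)
  row 2: subtract 5×row3 = (0, 0, 1, 0)

pivot columns: 0, 1, 2, 3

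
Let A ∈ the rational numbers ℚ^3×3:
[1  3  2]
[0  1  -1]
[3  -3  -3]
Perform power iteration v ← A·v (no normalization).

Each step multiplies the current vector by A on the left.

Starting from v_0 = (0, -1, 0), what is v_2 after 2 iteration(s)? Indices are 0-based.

v_2 = (0, -4, -15)

v_0 = (0, -1, 0).
v_1 = A·v_0 = (-3, -1, 3).
v_2 = A·v_1 = (0, -4, -15).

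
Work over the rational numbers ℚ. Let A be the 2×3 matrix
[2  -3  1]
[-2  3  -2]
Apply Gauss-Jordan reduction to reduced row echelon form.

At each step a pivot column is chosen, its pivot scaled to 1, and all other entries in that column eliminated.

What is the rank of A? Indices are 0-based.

pivot(0,0)=2: scale R0 → (1, -3/2, 1/2)
  clear (1,0): R1 −= (-2)R0 → (0, 0, -1)
col 1: no nonzero at/below row 1; advance.
pivot(1,2)=-1: scale R1 → (0, 0, 1)
  clear (0,2): R0 −= (1/2)R1 → (1, -3/2, 0)

rank = 2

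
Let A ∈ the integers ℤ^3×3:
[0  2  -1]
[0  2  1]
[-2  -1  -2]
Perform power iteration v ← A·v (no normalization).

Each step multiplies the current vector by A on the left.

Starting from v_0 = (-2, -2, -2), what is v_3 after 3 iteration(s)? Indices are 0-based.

v_0 = (-2, -2, -2).
v_1 = A·v_0 = (-2, -6, 10).
v_2 = A·v_1 = (-22, -2, -10).
v_3 = A·v_2 = (6, -14, 66).

v_3 = (6, -14, 66)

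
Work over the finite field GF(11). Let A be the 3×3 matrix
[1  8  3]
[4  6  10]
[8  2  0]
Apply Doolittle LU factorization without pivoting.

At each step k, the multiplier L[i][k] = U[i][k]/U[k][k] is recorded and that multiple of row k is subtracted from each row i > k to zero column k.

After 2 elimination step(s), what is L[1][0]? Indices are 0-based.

L[1][0] = 4

[col 0] pivot 1
  R1 -= 4*R0 → (0, 7, 9)  (L[1][0] := 4)
  R2 -= 8*R0 → (0, 4, 9)  (L[2][0] := 8)
[col 1] pivot 7
  R2 -= 10*R1 → (0, 0, 7)  (L[2][1] := 10)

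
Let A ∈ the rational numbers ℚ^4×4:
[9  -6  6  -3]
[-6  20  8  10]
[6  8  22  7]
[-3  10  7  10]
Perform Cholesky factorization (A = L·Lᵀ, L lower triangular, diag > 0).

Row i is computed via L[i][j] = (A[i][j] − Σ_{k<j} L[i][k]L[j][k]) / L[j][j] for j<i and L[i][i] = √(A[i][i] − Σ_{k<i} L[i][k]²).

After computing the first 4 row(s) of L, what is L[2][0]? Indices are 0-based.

L[2][0] = 2

Step 1: L[0][0] = √(9) = 3.
  L[1][0] = (-6) / L[0][0] = -2.
Step 2: L[1][1] = √(16) = 4.
  L[2][0] = (6) / L[0][0] = 2.
  L[2][1] = (12) / L[1][1] = 3.
Step 3: L[2][2] = √(9) = 3.
  L[3][0] = (-3) / L[0][0] = -1.
  L[3][1] = (8) / L[1][1] = 2.
  L[3][2] = (3) / L[2][2] = 1.
Step 4: L[3][3] = √(4) = 2.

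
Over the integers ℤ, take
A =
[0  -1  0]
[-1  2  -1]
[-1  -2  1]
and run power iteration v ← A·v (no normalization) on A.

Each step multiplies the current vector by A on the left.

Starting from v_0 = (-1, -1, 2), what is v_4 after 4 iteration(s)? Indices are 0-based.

v_0 = (-1, -1, 2).
v_1 = A·v_0 = (1, -3, 5).
v_2 = A·v_1 = (3, -12, 10).
v_3 = A·v_2 = (12, -37, 31).
v_4 = A·v_3 = (37, -117, 93).

v_4 = (37, -117, 93)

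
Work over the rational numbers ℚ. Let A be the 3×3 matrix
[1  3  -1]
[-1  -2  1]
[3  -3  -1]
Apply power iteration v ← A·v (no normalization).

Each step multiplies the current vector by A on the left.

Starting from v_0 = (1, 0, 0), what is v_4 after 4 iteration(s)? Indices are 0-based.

v_4 = (34, -34, 42)

v_0 = (1, 0, 0).
v_1 = A·v_0 = (1, -1, 3).
v_2 = A·v_1 = (-5, 4, 3).
v_3 = A·v_2 = (4, 0, -30).
v_4 = A·v_3 = (34, -34, 42).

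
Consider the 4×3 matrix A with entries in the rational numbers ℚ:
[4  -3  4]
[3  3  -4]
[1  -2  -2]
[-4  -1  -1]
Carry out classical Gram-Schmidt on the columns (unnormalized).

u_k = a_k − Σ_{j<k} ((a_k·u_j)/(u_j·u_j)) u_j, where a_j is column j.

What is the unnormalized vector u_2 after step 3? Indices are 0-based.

u_2 = (1008/965, -1841/965, -3633/965, -1281/965)

Step 1: u_0 = a_0 = (4, 3, 1, -4).
Step 2: u_1 = a_1 − (-1/42)·u_0 = (-61/21, 43/14, -83/42, -23/21).
Step 3: u_2 = a_2 − (1/7)·u_0 − (-792/965)·u_1 = (1008/965, -1841/965, -3633/965, -1281/965).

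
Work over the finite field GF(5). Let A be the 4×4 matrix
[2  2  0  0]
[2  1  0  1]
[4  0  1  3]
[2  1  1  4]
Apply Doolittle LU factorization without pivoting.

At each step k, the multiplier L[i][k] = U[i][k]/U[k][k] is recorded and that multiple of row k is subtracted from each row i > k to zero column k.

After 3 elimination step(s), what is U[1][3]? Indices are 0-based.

Step 1: pivot at (0,0) is 2.
  row1 ← row1 − (1)·row0  ⇒  L[1][0]=1, U row1=(0, 4, 0, 1)
  row2 ← row2 − (2)·row0  ⇒  L[2][0]=2, U row2=(0, 1, 1, 3)
  row3 ← row3 − (1)·row0  ⇒  L[3][0]=1, U row3=(0, 4, 1, 4)
Step 2: pivot at (1,1) is 4.
  row2 ← row2 − (4)·row1  ⇒  L[2][1]=4, U row2=(0, 0, 1, 4)
  row3 ← row3 − (1)·row1  ⇒  L[3][1]=1, U row3=(0, 0, 1, 3)
Step 3: pivot at (2,2) is 1.
  row3 ← row3 − (1)·row2  ⇒  L[3][2]=1, U row3=(0, 0, 0, 4)

U[1][3] = 1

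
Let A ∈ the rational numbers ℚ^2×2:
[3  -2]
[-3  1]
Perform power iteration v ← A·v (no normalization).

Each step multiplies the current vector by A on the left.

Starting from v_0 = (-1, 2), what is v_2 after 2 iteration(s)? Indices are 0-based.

v_0 = (-1, 2).
v_1 = A·v_0 = (-7, 5).
v_2 = A·v_1 = (-31, 26).

v_2 = (-31, 26)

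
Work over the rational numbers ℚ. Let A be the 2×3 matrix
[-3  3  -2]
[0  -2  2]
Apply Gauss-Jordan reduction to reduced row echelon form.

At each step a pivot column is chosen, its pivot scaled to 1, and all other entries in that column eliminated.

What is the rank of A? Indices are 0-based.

[1] R0 /= -3  ⇒  (1, -1, 2/3)
[2] R1 /= -2  ⇒  (0, 1, -1)
     R0 -= -1·R1  ⇒  (1, 0, -1/3)

rank = 2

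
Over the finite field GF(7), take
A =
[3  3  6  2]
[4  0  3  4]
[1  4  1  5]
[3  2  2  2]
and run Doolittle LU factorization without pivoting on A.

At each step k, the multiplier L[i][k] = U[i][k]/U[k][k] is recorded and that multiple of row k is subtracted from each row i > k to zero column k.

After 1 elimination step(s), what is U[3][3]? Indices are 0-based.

Step 1: pivot at (0,0) is 3.
  row1 ← row1 − (6)·row0  ⇒  L[1][0]=6, U row1=(0, 3, 2, 6)
  row2 ← row2 − (5)·row0  ⇒  L[2][0]=5, U row2=(0, 3, 6, 2)
  row3 ← row3 − (1)·row0  ⇒  L[3][0]=1, U row3=(0, 6, 3, 0)

U[3][3] = 0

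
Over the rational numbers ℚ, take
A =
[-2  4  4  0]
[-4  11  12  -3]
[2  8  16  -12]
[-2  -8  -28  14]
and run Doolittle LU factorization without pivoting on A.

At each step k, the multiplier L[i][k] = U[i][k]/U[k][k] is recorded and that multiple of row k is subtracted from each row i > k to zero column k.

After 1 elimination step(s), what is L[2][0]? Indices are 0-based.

k=0: U[0][0]=-2
  eliminate (1,0): mult=2, new row 1: (0, 3, 4, -3); set L[1][0]=2
  eliminate (2,0): mult=-1, new row 2: (0, 12, 20, -12); set L[2][0]=-1
  eliminate (3,0): mult=1, new row 3: (0, -12, -32, 14); set L[3][0]=1

L[2][0] = -1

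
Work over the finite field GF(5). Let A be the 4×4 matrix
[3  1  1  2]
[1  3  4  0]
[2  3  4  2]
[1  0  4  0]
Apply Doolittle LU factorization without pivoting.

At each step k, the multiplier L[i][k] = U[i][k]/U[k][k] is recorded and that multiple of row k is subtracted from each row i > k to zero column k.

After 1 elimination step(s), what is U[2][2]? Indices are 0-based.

Step 1: pivot at (0,0) is 3.
  row1 ← row1 − (2)·row0  ⇒  L[1][0]=2, U row1=(0, 1, 2, 1)
  row2 ← row2 − (4)·row0  ⇒  L[2][0]=4, U row2=(0, 4, 0, 4)
  row3 ← row3 − (2)·row0  ⇒  L[3][0]=2, U row3=(0, 3, 2, 1)

U[2][2] = 0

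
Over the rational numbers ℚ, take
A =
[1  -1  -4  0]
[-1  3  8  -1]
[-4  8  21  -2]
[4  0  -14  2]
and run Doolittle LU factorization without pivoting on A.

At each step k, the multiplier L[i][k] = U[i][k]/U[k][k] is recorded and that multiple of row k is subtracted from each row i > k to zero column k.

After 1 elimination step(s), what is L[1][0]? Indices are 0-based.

L[1][0] = -1

Step 1: pivot at (0,0) is 1.
  row1 ← row1 − (-1)·row0  ⇒  L[1][0]=-1, U row1=(0, 2, 4, -1)
  row2 ← row2 − (-4)·row0  ⇒  L[2][0]=-4, U row2=(0, 4, 5, -2)
  row3 ← row3 − (4)·row0  ⇒  L[3][0]=4, U row3=(0, 4, 2, 2)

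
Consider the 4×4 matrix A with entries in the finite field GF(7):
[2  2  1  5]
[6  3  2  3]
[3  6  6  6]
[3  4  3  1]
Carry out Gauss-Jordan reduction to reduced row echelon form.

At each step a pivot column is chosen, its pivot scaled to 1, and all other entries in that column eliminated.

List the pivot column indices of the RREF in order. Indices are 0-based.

pivot columns: 0, 1, 3

pivot(0,0)=2: scale R0 → (1, 1, 4, 6)
  clear (1,0): R1 −= (6)R0 → (0, 4, 6, 2)
  clear (2,0): R2 −= (3)R0 → (0, 3, 1, 2)
  clear (3,0): R3 −= (3)R0 → (0, 1, 5, 4)
pivot(1,1)=4: scale R1 → (0, 1, 5, 4)
  clear (0,1): R0 −= (1)R1 → (1, 0, 6, 2)
  clear (2,1): R2 −= (3)R1 → (0, 0, 0, 4)
  clear (3,1): R3 −= (1)R1 → (0, 0, 0, 0)
col 2: no nonzero at/below row 2; advance.
pivot(2,3)=4: scale R2 → (0, 0, 0, 1)
  clear (0,3): R0 −= (2)R2 → (1, 0, 6, 0)
  clear (1,3): R1 −= (4)R2 → (0, 1, 5, 0)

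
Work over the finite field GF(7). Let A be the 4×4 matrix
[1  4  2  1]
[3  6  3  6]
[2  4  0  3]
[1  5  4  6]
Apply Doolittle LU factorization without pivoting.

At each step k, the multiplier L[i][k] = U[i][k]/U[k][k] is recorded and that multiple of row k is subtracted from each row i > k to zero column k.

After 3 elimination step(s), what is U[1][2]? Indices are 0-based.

U[1][2] = 4

k=0: U[0][0]=1
  eliminate (1,0): mult=3, new row 1: (0, 1, 4, 3); set L[1][0]=3
  eliminate (2,0): mult=2, new row 2: (0, 3, 3, 1); set L[2][0]=2
  eliminate (3,0): mult=1, new row 3: (0, 1, 2, 5); set L[3][0]=1
k=1: U[1][1]=1
  eliminate (2,1): mult=3, new row 2: (0, 0, 5, 6); set L[2][1]=3
  eliminate (3,1): mult=1, new row 3: (0, 0, 5, 2); set L[3][1]=1
k=2: U[2][2]=5
  eliminate (3,2): mult=1, new row 3: (0, 0, 0, 3); set L[3][2]=1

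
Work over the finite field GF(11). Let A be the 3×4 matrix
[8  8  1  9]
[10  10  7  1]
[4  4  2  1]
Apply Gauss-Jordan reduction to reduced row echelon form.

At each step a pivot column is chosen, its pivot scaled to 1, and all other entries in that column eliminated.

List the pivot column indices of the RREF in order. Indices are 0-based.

[1] R0 /= 8  ⇒  (1, 1, 7, 8)
     R1 -= 10·R0  ⇒  (0, 0, 3, 9)
     R2 -= 4·R0  ⇒  (0, 0, 7, 2)
column 1 empty below row 1
[2] R1 /= 3  ⇒  (0, 0, 1, 3)
     R0 -= 7·R1  ⇒  (1, 1, 0, 9)
     R2 -= 7·R1  ⇒  (0, 0, 0, 3)
[3] R2 /= 3  ⇒  (0, 0, 0, 1)
     R0 -= 9·R2  ⇒  (1, 1, 0, 0)
     R1 -= 3·R2  ⇒  (0, 0, 1, 0)

pivot columns: 0, 2, 3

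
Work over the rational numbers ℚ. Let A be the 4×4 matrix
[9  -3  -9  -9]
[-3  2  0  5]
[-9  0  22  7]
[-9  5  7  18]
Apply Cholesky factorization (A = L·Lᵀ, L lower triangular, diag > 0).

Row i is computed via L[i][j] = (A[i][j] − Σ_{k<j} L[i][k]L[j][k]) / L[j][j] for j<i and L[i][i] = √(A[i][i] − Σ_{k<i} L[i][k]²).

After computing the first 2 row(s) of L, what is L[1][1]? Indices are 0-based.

Step 1: L[0][0] = √(9) = 3.
  L[1][0] = (-3) / L[0][0] = -1.
Step 2: L[1][1] = √(1) = 1.

L[1][1] = 1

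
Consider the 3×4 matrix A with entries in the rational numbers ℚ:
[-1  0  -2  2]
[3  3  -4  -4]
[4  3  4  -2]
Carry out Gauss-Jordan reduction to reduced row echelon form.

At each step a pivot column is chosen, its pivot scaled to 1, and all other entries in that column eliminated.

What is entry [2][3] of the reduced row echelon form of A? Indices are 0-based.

step 1: normalize row 0 (÷-1) = (1, 0, 2, -2)
  row 1: subtract 3×row0 = (0, 3, -10, 2)
  row 2: subtract 4×row0 = (0, 3, -4, 6)
step 2: normalize row 1 (÷3) = (0, 1, -10/3, 2/3)
  row 2: subtract 3×row1 = (0, 0, 6, 4)
step 3: normalize row 2 (÷6) = (0, 0, 1, 2/3)
  row 0: subtract 2×row2 = (1, 0, 0, -10/3)
  row 1: subtract -10/3×row2 = (0, 1, 0, 26/9)

M[2][3] = 2/3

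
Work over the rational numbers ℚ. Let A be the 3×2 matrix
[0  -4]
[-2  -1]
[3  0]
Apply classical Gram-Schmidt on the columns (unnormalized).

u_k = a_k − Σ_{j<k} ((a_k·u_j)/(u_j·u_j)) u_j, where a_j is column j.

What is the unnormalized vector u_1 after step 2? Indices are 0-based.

Step 1: u_0 = a_0 = (0, -2, 3).
Step 2: u_1 = a_1 − (2/13)·u_0 = (-4, -9/13, -6/13).

u_1 = (-4, -9/13, -6/13)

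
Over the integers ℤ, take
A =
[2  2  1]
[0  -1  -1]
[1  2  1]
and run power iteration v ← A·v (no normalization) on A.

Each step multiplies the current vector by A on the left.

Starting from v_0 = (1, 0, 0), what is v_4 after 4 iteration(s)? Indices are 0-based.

v_4 = (24, -4, 13)

v_0 = (1, 0, 0).
v_1 = A·v_0 = (2, 0, 1).
v_2 = A·v_1 = (5, -1, 3).
v_3 = A·v_2 = (11, -2, 6).
v_4 = A·v_3 = (24, -4, 13).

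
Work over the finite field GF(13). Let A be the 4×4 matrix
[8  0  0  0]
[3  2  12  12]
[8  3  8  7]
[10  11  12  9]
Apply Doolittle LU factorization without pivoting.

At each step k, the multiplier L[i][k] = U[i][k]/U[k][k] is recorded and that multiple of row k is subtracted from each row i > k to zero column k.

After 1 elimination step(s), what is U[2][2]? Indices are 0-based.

U[2][2] = 8

k=0: U[0][0]=8
  eliminate (1,0): mult=2, new row 1: (0, 2, 12, 12); set L[1][0]=2
  eliminate (2,0): mult=1, new row 2: (0, 3, 8, 7); set L[2][0]=1
  eliminate (3,0): mult=11, new row 3: (0, 11, 12, 9); set L[3][0]=11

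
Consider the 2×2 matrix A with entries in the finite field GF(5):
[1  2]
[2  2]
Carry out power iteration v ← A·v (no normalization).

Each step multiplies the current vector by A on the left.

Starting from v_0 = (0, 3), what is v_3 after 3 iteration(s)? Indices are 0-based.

v_3 = (1, 4)

v_0 = (0, 3).
v_1 = A·v_0 = (1, 1).
v_2 = A·v_1 = (3, 4).
v_3 = A·v_2 = (1, 4).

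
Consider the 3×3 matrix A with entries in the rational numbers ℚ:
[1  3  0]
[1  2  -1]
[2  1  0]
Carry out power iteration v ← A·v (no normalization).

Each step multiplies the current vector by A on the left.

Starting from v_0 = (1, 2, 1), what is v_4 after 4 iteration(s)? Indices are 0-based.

v_0 = (1, 2, 1).
v_1 = A·v_0 = (7, 4, 4).
v_2 = A·v_1 = (19, 11, 18).
v_3 = A·v_2 = (52, 23, 49).
v_4 = A·v_3 = (121, 49, 127).

v_4 = (121, 49, 127)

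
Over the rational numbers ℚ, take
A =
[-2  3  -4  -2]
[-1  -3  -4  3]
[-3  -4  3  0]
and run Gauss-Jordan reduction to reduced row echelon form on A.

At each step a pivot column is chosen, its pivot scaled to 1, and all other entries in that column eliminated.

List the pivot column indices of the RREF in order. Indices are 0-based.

pivot columns: 0, 1, 2

[1] R0 /= -2  ⇒  (1, -3/2, 2, 1)
     R1 -= -1·R0  ⇒  (0, -9/2, -2, 4)
     R2 -= -3·R0  ⇒  (0, -17/2, 9, 3)
[2] R1 /= -9/2  ⇒  (0, 1, 4/9, -8/9)
     R0 -= -3/2·R1  ⇒  (1, 0, 8/3, -1/3)
     R2 -= -17/2·R1  ⇒  (0, 0, 115/9, -41/9)
[3] R2 /= 115/9  ⇒  (0, 0, 1, -41/115)
     R0 -= 8/3·R2  ⇒  (1, 0, 0, 71/115)
     R1 -= 4/9·R2  ⇒  (0, 1, 0, -84/115)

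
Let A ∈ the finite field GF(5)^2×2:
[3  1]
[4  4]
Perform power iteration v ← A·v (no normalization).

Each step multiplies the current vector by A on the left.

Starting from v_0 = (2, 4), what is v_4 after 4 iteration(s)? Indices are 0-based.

v_4 = (4, 2)

v_0 = (2, 4).
v_1 = A·v_0 = (0, 4).
v_2 = A·v_1 = (4, 1).
v_3 = A·v_2 = (3, 0).
v_4 = A·v_3 = (4, 2).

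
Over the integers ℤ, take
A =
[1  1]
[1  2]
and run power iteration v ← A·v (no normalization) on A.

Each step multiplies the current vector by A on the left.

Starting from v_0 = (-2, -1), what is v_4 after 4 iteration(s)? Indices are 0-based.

v_0 = (-2, -1).
v_1 = A·v_0 = (-3, -4).
v_2 = A·v_1 = (-7, -11).
v_3 = A·v_2 = (-18, -29).
v_4 = A·v_3 = (-47, -76).

v_4 = (-47, -76)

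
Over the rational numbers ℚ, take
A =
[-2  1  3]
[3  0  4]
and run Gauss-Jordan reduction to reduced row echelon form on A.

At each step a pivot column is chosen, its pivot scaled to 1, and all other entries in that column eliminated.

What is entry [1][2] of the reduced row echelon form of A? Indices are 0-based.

pivot(0,0)=-2: scale R0 → (1, -1/2, -3/2)
  clear (1,0): R1 −= (3)R0 → (0, 3/2, 17/2)
pivot(1,1)=3/2: scale R1 → (0, 1, 17/3)
  clear (0,1): R0 −= (-1/2)R1 → (1, 0, 4/3)

M[1][2] = 17/3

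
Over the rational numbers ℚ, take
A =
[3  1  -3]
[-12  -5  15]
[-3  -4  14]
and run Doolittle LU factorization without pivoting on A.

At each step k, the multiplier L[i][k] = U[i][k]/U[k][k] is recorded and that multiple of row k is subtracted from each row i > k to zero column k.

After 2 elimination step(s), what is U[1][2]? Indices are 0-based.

U[1][2] = 3

k=0: U[0][0]=3
  eliminate (1,0): mult=-4, new row 1: (0, -1, 3); set L[1][0]=-4
  eliminate (2,0): mult=-1, new row 2: (0, -3, 11); set L[2][0]=-1
k=1: U[1][1]=-1
  eliminate (2,1): mult=3, new row 2: (0, 0, 2); set L[2][1]=3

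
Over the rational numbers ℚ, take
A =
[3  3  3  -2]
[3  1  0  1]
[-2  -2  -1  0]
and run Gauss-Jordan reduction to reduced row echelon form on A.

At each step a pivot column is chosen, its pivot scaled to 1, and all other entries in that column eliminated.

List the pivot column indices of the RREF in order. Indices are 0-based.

pivot columns: 0, 1, 2

step 1: normalize row 0 (÷3) = (1, 1, 1, -2/3)
  row 1: subtract 3×row0 = (0, -2, -3, 3)
  row 2: subtract -2×row0 = (0, 0, 1, -4/3)
step 2: normalize row 1 (÷-2) = (0, 1, 3/2, -3/2)
  row 0: subtract 1×row1 = (1, 0, -1/2, 5/6)
step 3: normalize row 2 (÷1) = (0, 0, 1, -4/3)
  row 0: subtract -1/2×row2 = (1, 0, 0, 1/6)
  row 1: subtract 3/2×row2 = (0, 1, 0, 1/2)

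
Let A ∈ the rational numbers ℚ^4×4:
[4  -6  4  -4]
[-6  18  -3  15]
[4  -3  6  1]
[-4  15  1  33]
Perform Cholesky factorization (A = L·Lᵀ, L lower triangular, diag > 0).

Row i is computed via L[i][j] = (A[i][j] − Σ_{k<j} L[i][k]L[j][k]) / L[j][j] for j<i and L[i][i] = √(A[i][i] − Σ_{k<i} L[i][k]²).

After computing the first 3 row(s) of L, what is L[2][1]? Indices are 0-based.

L[2][1] = 1

Step 1: L[0][0] = √(4) = 2.
  L[1][0] = (-6) / L[0][0] = -3.
Step 2: L[1][1] = √(9) = 3.
  L[2][0] = (4) / L[0][0] = 2.
  L[2][1] = (3) / L[1][1] = 1.
Step 3: L[2][2] = √(1) = 1.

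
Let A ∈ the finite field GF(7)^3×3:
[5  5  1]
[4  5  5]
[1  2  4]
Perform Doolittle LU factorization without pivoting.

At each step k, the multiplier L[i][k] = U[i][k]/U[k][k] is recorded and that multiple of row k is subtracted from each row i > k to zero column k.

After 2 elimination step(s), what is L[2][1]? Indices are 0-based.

L[2][1] = 1

k=0: U[0][0]=5
  eliminate (1,0): mult=5, new row 1: (0, 1, 0); set L[1][0]=5
  eliminate (2,0): mult=3, new row 2: (0, 1, 1); set L[2][0]=3
k=1: U[1][1]=1
  eliminate (2,1): mult=1, new row 2: (0, 0, 1); set L[2][1]=1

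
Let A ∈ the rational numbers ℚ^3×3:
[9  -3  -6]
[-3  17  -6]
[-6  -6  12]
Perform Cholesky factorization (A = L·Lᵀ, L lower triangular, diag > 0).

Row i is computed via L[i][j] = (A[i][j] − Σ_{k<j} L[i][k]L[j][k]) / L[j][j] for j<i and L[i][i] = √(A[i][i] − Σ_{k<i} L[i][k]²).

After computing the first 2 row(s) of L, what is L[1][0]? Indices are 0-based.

L[1][0] = -1

Step 1: L[0][0] = √(9) = 3.
  L[1][0] = (-3) / L[0][0] = -1.
Step 2: L[1][1] = √(16) = 4.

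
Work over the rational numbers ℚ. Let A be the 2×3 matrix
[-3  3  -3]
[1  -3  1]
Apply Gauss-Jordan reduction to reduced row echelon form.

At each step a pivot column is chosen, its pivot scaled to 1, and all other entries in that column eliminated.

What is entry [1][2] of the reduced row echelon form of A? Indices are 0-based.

M[1][2] = 0

step 1: normalize row 0 (÷-3) = (1, -1, 1)
  row 1: subtract 1×row0 = (0, -2, 0)
step 2: normalize row 1 (÷-2) = (0, 1, 0)
  row 0: subtract -1×row1 = (1, 0, 1)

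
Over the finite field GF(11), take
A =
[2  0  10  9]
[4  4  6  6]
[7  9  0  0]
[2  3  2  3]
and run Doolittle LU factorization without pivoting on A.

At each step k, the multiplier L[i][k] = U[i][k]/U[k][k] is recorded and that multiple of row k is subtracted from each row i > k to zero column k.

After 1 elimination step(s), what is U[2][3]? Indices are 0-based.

k=0: U[0][0]=2
  eliminate (1,0): mult=2, new row 1: (0, 4, 8, 10); set L[1][0]=2
  eliminate (2,0): mult=9, new row 2: (0, 9, 9, 7); set L[2][0]=9
  eliminate (3,0): mult=1, new row 3: (0, 3, 3, 5); set L[3][0]=1

U[2][3] = 7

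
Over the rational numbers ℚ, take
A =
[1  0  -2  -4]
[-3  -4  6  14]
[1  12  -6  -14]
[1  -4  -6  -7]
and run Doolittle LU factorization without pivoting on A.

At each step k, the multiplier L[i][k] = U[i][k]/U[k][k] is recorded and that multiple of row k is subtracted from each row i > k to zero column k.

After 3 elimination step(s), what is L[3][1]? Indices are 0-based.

L[3][1] = 1

Step 1: pivot at (0,0) is 1.
  row1 ← row1 − (-3)·row0  ⇒  L[1][0]=-3, U row1=(0, -4, 0, 2)
  row2 ← row2 − (1)·row0  ⇒  L[2][0]=1, U row2=(0, 12, -4, -10)
  row3 ← row3 − (1)·row0  ⇒  L[3][0]=1, U row3=(0, -4, -4, -3)
Step 2: pivot at (1,1) is -4.
  row2 ← row2 − (-3)·row1  ⇒  L[2][1]=-3, U row2=(0, 0, -4, -4)
  row3 ← row3 − (1)·row1  ⇒  L[3][1]=1, U row3=(0, 0, -4, -5)
Step 3: pivot at (2,2) is -4.
  row3 ← row3 − (1)·row2  ⇒  L[3][2]=1, U row3=(0, 0, 0, -1)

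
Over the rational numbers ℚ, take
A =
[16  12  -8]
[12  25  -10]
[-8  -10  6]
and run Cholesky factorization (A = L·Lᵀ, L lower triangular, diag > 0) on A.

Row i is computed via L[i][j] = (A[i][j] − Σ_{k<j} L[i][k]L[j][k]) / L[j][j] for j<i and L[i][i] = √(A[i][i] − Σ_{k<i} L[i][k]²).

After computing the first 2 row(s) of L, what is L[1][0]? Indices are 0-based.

L[1][0] = 3

Step 1: L[0][0] = √(16) = 4.
  L[1][0] = (12) / L[0][0] = 3.
Step 2: L[1][1] = √(16) = 4.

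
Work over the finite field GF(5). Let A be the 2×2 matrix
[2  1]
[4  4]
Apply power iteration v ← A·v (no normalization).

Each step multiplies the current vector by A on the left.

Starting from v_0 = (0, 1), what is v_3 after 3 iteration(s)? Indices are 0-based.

v_0 = (0, 1).
v_1 = A·v_0 = (1, 4).
v_2 = A·v_1 = (1, 0).
v_3 = A·v_2 = (2, 4).

v_3 = (2, 4)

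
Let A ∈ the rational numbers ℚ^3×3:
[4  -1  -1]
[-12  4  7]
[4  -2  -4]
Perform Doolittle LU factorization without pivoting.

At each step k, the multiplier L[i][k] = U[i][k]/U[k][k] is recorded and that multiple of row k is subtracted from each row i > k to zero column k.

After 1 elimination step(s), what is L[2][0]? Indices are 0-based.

L[2][0] = 1

k=0: U[0][0]=4
  eliminate (1,0): mult=-3, new row 1: (0, 1, 4); set L[1][0]=-3
  eliminate (2,0): mult=1, new row 2: (0, -1, -3); set L[2][0]=1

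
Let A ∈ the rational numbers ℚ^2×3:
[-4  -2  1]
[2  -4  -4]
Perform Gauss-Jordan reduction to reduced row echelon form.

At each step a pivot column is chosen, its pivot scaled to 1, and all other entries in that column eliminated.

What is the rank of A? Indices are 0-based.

step 1: normalize row 0 (÷-4) = (1, 1/2, -1/4)
  row 1: subtract 2×row0 = (0, -5, -7/2)
step 2: normalize row 1 (÷-5) = (0, 1, 7/10)
  row 0: subtract 1/2×row1 = (1, 0, -3/5)

rank = 2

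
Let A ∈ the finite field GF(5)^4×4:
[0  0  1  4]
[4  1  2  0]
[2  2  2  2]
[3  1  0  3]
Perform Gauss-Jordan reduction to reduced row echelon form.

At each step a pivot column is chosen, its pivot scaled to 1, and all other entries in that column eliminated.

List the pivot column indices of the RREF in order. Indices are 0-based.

[1] R0 <-> R1
[1] R0 /= 4  ⇒  (1, 4, 3, 0)
     R2 -= 2·R0  ⇒  (0, 4, 1, 2)
     R3 -= 3·R0  ⇒  (0, 4, 1, 3)
[2] R1 <-> R2
[2] R1 /= 4  ⇒  (0, 1, 4, 3)
     R0 -= 4·R1  ⇒  (1, 0, 2, 3)
     R3 -= 4·R1  ⇒  (0, 0, 0, 1)
[3] R2 /= 1  ⇒  (0, 0, 1, 4)
     R0 -= 2·R2  ⇒  (1, 0, 0, 0)
     R1 -= 4·R2  ⇒  (0, 1, 0, 2)
[4] R3 /= 1  ⇒  (0, 0, 0, 1)
     R1 -= 2·R3  ⇒  (0, 1, 0, 0)
     R2 -= 4·R3  ⇒  (0, 0, 1, 0)

pivot columns: 0, 1, 2, 3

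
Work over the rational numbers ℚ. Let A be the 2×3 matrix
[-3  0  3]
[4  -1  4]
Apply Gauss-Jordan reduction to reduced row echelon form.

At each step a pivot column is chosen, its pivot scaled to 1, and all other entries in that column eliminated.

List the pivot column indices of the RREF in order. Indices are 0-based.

pivot(0,0)=-3: scale R0 → (1, 0, -1)
  clear (1,0): R1 −= (4)R0 → (0, -1, 8)
pivot(1,1)=-1: scale R1 → (0, 1, -8)

pivot columns: 0, 1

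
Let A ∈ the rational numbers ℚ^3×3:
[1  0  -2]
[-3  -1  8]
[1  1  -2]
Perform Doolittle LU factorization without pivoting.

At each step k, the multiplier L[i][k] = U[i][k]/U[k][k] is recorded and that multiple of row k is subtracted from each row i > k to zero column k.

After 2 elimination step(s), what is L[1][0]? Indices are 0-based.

Step 1: pivot at (0,0) is 1.
  row1 ← row1 − (-3)·row0  ⇒  L[1][0]=-3, U row1=(0, -1, 2)
  row2 ← row2 − (1)·row0  ⇒  L[2][0]=1, U row2=(0, 1, 0)
Step 2: pivot at (1,1) is -1.
  row2 ← row2 − (-1)·row1  ⇒  L[2][1]=-1, U row2=(0, 0, 2)

L[1][0] = -3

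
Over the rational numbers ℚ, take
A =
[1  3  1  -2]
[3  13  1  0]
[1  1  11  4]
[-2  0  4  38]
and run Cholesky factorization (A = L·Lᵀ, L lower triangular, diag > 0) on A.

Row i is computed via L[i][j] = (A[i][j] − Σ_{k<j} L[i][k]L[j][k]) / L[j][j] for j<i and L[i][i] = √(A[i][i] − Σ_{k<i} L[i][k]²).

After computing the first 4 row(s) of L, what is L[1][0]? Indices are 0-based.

L[1][0] = 3

Step 1: L[0][0] = √(1) = 1.
  L[1][0] = (3) / L[0][0] = 3.
Step 2: L[1][1] = √(4) = 2.
  L[2][0] = (1) / L[0][0] = 1.
  L[2][1] = (-2) / L[1][1] = -1.
Step 3: L[2][2] = √(9) = 3.
  L[3][0] = (-2) / L[0][0] = -2.
  L[3][1] = (6) / L[1][1] = 3.
  L[3][2] = (9) / L[2][2] = 3.
Step 4: L[3][3] = √(16) = 4.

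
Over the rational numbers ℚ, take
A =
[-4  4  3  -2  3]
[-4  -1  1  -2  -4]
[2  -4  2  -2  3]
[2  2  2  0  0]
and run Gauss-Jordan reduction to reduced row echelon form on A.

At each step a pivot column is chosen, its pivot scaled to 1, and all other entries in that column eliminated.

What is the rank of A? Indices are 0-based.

step 1: normalize row 0 (÷-4) = (1, -1, -3/4, 1/2, -3/4)
  row 1: subtract -4×row0 = (0, -5, -2, 0, -7)
  row 2: subtract 2×row0 = (0, -2, 7/2, -3, 9/2)
  row 3: subtract 2×row0 = (0, 4, 7/2, -1, 3/2)
step 2: normalize row 1 (÷-5) = (0, 1, 2/5, 0, 7/5)
  row 0: subtract -1×row1 = (1, 0, -7/20, 1/2, 13/20)
  row 2: subtract -2×row1 = (0, 0, 43/10, -3, 73/10)
  row 3: subtract 4×row1 = (0, 0, 19/10, -1, -41/10)
step 3: normalize row 2 (÷43/10) = (0, 0, 1, -30/43, 73/43)
  row 0: subtract -7/20×row2 = (1, 0, 0, 11/43, 107/86)
  row 1: subtract 2/5×row2 = (0, 1, 0, 12/43, 31/43)
  row 3: subtract 19/10×row2 = (0, 0, 0, 14/43, -315/43)
step 4: normalize row 3 (÷14/43) = (0, 0, 0, 1, -45/2)
  row 0: subtract 11/43×row3 = (1, 0, 0, 0, 7)
  row 1: subtract 12/43×row3 = (0, 1, 0, 0, 7)
  row 2: subtract -30/43×row3 = (0, 0, 1, 0, -14)

rank = 4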